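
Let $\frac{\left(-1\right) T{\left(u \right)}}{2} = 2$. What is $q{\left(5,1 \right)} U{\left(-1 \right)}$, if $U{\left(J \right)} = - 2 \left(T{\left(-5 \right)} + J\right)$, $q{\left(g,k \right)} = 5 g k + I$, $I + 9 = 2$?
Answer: $180$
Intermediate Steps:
$I = -7$ ($I = -9 + 2 = -7$)
$T{\left(u \right)} = -4$ ($T{\left(u \right)} = \left(-2\right) 2 = -4$)
$q{\left(g,k \right)} = -7 + 5 g k$ ($q{\left(g,k \right)} = 5 g k - 7 = -7 + 5 g k$)
$U{\left(J \right)} = 8 - 2 J$ ($U{\left(J \right)} = - 2 \left(-4 + J\right) = 8 - 2 J$)
$q{\left(5,1 \right)} U{\left(-1 \right)} = \left(-7 + 5 \cdot 5 \cdot 1\right) \left(8 - -2\right) = \left(-7 + 25\right) \left(8 + 2\right) = 18 \cdot 10 = 180$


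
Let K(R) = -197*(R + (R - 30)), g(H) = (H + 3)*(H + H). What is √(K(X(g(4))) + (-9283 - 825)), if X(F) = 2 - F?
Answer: √17078 ≈ 130.68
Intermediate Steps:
g(H) = 2*H*(3 + H) (g(H) = (3 + H)*(2*H) = 2*H*(3 + H))
K(R) = 5910 - 394*R (K(R) = -197*(R + (-30 + R)) = -197*(-30 + 2*R) = 5910 - 394*R)
√(K(X(g(4))) + (-9283 - 825)) = √((5910 - 394*(2 - 2*4*(3 + 4))) + (-9283 - 825)) = √((5910 - 394*(2 - 2*4*7)) - 10108) = √((5910 - 394*(2 - 1*56)) - 10108) = √((5910 - 394*(2 - 56)) - 10108) = √((5910 - 394*(-54)) - 10108) = √((5910 + 21276) - 10108) = √(27186 - 10108) = √17078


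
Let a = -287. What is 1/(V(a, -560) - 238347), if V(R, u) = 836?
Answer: -1/237511 ≈ -4.2103e-6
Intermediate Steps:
1/(V(a, -560) - 238347) = 1/(836 - 238347) = 1/(-237511) = -1/237511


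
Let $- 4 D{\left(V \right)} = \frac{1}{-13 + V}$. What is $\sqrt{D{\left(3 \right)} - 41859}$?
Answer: $\frac{i \sqrt{16743590}}{20} \approx 204.59 i$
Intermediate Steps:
$D{\left(V \right)} = - \frac{1}{4 \left(-13 + V\right)}$
$\sqrt{D{\left(3 \right)} - 41859} = \sqrt{- \frac{1}{-52 + 4 \cdot 3} - 41859} = \sqrt{- \frac{1}{-52 + 12} - 41859} = \sqrt{- \frac{1}{-40} - 41859} = \sqrt{\left(-1\right) \left(- \frac{1}{40}\right) - 41859} = \sqrt{\frac{1}{40} - 41859} = \sqrt{- \frac{1674359}{40}} = \frac{i \sqrt{16743590}}{20}$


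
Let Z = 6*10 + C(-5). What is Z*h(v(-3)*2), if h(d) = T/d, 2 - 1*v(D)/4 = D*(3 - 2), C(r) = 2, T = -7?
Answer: -217/20 ≈ -10.850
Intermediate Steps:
v(D) = 8 - 4*D (v(D) = 8 - 4*D*(3 - 2) = 8 - 4*D)
h(d) = -7/d
Z = 62 (Z = 6*10 + 2 = 60 + 2 = 62)
Z*h(v(-3)*2) = 62*(-7*1/(2*(8 - 4*(-3)))) = 62*(-7*1/(2*(8 + 12))) = 62*(-7/(20*2)) = 62*(-7/40) = -217/20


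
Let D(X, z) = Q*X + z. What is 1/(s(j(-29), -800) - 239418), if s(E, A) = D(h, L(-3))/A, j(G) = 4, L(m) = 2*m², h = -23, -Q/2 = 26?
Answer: -400/95767807 ≈ -4.1768e-6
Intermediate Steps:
Q = -52 (Q = -2*26 = -52)
D(X, z) = z - 52*X (D(X, z) = -52*X + z = z - 52*X)
s(E, A) = 1214/A (s(E, A) = (2*(-3)² - 52*(-23))/A = (2*9 + 1196)/A = (18 + 1196)/A = 1214/A)
1/(s(j(-29), -800) - 239418) = 1/(1214/(-800) - 239418) = 1/(1214*(-1/800) - 239418) = 1/(-607/400 - 239418) = 1/(-95767807/400) = -400/95767807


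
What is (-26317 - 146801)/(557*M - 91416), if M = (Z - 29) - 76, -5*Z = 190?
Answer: 173118/171067 ≈ 1.0120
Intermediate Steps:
Z = -38 (Z = -⅕*190 = -38)
M = -143 (M = (-38 - 29) - 76 = -67 - 76 = -143)
(-26317 - 146801)/(557*M - 91416) = (-26317 - 146801)/(557*(-143) - 91416) = -173118/(-79651 - 91416) = -173118/(-171067) = -173118*(-1/171067) = 173118/171067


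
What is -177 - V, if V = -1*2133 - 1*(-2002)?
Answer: -46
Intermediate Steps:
V = -131 (V = -2133 + 2002 = -131)
-177 - V = -177 - 1*(-131) = -177 + 131 = -46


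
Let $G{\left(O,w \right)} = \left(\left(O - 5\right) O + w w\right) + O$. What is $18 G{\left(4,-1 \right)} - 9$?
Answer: $9$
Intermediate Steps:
$G{\left(O,w \right)} = O + w^{2} + O \left(-5 + O\right)$ ($G{\left(O,w \right)} = \left(\left(O - 5\right) O + w^{2}\right) + O = \left(\left(-5 + O\right) O + w^{2}\right) + O = \left(O \left(-5 + O\right) + w^{2}\right) + O = \left(w^{2} + O \left(-5 + O\right)\right) + O = O + w^{2} + O \left(-5 + O\right)$)
$18 G{\left(4,-1 \right)} - 9 = 18 \left(4^{2} + \left(-1\right)^{2} - 16\right) - 9 = 18 \left(16 + 1 - 16\right) - 9 = 18 \cdot 1 - 9 = 18 - 9 = 9$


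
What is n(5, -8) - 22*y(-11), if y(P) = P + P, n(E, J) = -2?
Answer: 482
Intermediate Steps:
y(P) = 2*P
n(5, -8) - 22*y(-11) = -2 - 44*(-11) = -2 - 22*(-22) = -2 + 484 = 482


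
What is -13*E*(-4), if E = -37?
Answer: -1924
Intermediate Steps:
-13*E*(-4) = -13*(-37)*(-4) = -(-481)*(-4) = -1*1924 = -1924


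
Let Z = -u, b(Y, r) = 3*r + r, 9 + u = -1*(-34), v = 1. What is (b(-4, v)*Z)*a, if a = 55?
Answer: -5500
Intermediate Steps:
u = 25 (u = -9 - 1*(-34) = -9 + 34 = 25)
b(Y, r) = 4*r
Z = -25 (Z = -1*25 = -25)
(b(-4, v)*Z)*a = ((4*1)*(-25))*55 = (4*(-25))*55 = -100*55 = -5500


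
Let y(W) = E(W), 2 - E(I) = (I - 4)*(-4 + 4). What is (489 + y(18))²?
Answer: 241081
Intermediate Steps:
E(I) = 2 (E(I) = 2 - (I - 4)*(-4 + 4) = 2 - (-4 + I)*0 = 2 - 1*0 = 2 + 0 = 2)
y(W) = 2
(489 + y(18))² = (489 + 2)² = 491² = 241081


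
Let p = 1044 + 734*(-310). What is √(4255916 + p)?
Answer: 2*√1007355 ≈ 2007.3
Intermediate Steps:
p = -226496 (p = 1044 - 227540 = -226496)
√(4255916 + p) = √(4255916 - 226496) = √4029420 = 2*√1007355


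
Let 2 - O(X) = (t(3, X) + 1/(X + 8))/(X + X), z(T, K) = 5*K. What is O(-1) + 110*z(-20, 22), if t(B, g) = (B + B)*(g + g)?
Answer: 169345/14 ≈ 12096.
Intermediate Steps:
t(B, g) = 4*B*g (t(B, g) = (2*B)*(2*g) = 4*B*g)
O(X) = 2 - (1/(8 + X) + 12*X)/(2*X) (O(X) = 2 - (4*3*X + 1/(X + 8))/(X + X) = 2 - (12*X + 1/(8 + X))/(2*X) = 2 - (1/(8 + X) + 12*X)*1/(2*X) = 2 - (1/(8 + X) + 12*X)/(2*X))
O(-1) + 110*z(-20, 22) = (½)*(-1 - 64*(-1) - 8*(-1)²)/(-1*(8 - 1)) + 110*(5*22) = (½)*(-1)*(-1 + 64 - 8*1)/7 + 110*110 = (½)*(-1)*(⅐)*(-1 + 64 - 8) + 12100 = (½)*(-1)*(⅐)*55 + 12100 = -55/14 + 12100 = 169345/14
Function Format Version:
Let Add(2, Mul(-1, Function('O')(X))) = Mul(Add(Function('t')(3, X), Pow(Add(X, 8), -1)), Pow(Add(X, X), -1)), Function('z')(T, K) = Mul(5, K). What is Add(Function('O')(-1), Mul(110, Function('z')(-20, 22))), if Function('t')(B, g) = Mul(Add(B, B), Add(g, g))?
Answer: Rational(169345, 14) ≈ 12096.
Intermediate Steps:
Function('t')(B, g) = Mul(4, B, g) (Function('t')(B, g) = Mul(Mul(2, B), Mul(2, g)) = Mul(4, B, g))
Function('O')(X) = Add(2, Mul(Rational(-1, 2), Pow(X, -1), Add(Pow(Add(8, X), -1), Mul(12, X)))) (Function('O')(X) = Add(2, Mul(-1, Mul(Add(Mul(4, 3, X), Pow(Add(X, 8), -1)), Pow(Add(X, X), -1)))) = Add(2, Mul(-1, Mul(Add(Mul(12, X), Pow(Add(8, X), -1)), Pow(Mul(2, X), -1)))) = Add(2, Mul(-1, Mul(Add(Pow(Add(8, X), -1), Mul(12, X)), Mul(Rational(1, 2), Pow(X, -1))))) = Add(2, Mul(-1, Mul(Rational(1, 2), Pow(X, -1), Add(Pow(Add(8, X), -1), Mul(12, X))))) = Add(2, Mul(Rational(-1, 2), Pow(X, -1), Add(Pow(Add(8, X), -1), Mul(12, X)))))
Add(Function('O')(-1), Mul(110, Function('z')(-20, 22))) = Add(Mul(Rational(1, 2), Pow(-1, -1), Pow(Add(8, -1), -1), Add(-1, Mul(-64, -1), Mul(-8, Pow(-1, 2)))), Mul(110, Mul(5, 22))) = Add(Mul(Rational(1, 2), -1, Pow(7, -1), Add(-1, 64, Mul(-8, 1))), Mul(110, 110)) = Add(Mul(Rational(1, 2), -1, Rational(1, 7), Add(-1, 64, -8)), 12100) = Add(Mul(Rational(1, 2), -1, Rational(1, 7), 55), 12100) = Add(Rational(-55, 14), 12100) = Rational(169345, 14)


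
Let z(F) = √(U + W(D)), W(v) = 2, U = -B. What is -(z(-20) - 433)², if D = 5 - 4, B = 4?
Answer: -187487 + 866*I*√2 ≈ -1.8749e+5 + 1224.7*I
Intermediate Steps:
U = -4 (U = -1*4 = -4)
D = 1
z(F) = I*√2 (z(F) = √(-4 + 2) = √(-2) = I*√2)
-(z(-20) - 433)² = -(I*√2 - 433)² = -(-433 + I*√2)²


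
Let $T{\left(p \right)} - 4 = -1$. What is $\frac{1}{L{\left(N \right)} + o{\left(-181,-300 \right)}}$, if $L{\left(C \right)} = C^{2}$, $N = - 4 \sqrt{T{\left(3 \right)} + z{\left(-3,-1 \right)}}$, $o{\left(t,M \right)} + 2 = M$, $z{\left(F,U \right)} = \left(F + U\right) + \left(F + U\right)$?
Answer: $- \frac{1}{382} \approx -0.0026178$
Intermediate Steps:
$T{\left(p \right)} = 3$ ($T{\left(p \right)} = 4 - 1 = 3$)
$z{\left(F,U \right)} = 2 F + 2 U$
$o{\left(t,M \right)} = -2 + M$
$N = - 4 i \sqrt{5}$ ($N = - 4 \sqrt{3 + \left(2 \left(-3\right) + 2 \left(-1\right)\right)} = - 4 \sqrt{3 - 8} = - 4 \sqrt{-5} = - 4 i \sqrt{5} \approx - 8.9443 i$)
$\frac{1}{L{\left(N \right)} + o{\left(-181,-300 \right)}} = \frac{1}{\left(- 4 i \sqrt{5}\right)^{2} - 302} = \frac{1}{-80 - 302} = \frac{1}{-382} = - \frac{1}{382}$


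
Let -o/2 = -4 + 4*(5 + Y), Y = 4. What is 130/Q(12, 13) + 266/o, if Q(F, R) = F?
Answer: 641/96 ≈ 6.6771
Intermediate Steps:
o = -64 (o = -2*(-4 + 4*(5 + 4)) = -2*(-4 + 4*9) = -2*(-4 + 36) = -2*32 = -64)
130/Q(12, 13) + 266/o = 130/12 + 266/(-64) = 130*(1/12) + 266*(-1/64) = 65/6 - 133/32 = 641/96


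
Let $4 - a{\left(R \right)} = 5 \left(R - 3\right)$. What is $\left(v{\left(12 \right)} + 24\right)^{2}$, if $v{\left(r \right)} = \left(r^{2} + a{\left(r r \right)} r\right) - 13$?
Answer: $68178049$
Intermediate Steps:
$a{\left(R \right)} = 19 - 5 R$ ($a{\left(R \right)} = 4 - 5 \left(R - 3\right) = 4 - 5 \left(-3 + R\right) = 4 - \left(-15 + 5 R\right) = 19 - 5 R$)
$v{\left(r \right)} = -13 + r^{2} + r \left(19 - 5 r^{2}\right)$ ($v{\left(r \right)} = \left(r^{2} + \left(19 - 5 r r\right) r\right) - 13 = \left(r^{2} + \left(19 - 5 r^{2}\right) r\right) - 13 = \left(r^{2} + r \left(19 - 5 r^{2}\right)\right) - 13 = -13 + r^{2} + r \left(19 - 5 r^{2}\right)$)
$\left(v{\left(12 \right)} + 24\right)^{2} = \left(\left(-13 + 12^{2} - 12 \left(-19 + 5 \cdot 12^{2}\right)\right) + 24\right)^{2} = \left(\left(-13 + 144 - 12 \left(-19 + 5 \cdot 144\right)\right) + 24\right)^{2} = \left(\left(-13 + 144 - 12 \left(-19 + 720\right)\right) + 24\right)^{2} = \left(\left(-13 + 144 - 12 \cdot 701\right) + 24\right)^{2} = \left(\left(-13 + 144 - 8412\right) + 24\right)^{2} = \left(-8281 + 24\right)^{2} = \left(-8257\right)^{2} = 68178049$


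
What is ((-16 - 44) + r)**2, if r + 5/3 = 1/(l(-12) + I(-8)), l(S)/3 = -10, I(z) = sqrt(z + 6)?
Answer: (2054610*sqrt(2) + 30767359*I)/(18*(30*sqrt(2) + 449*I)) ≈ 3806.9 + 0.19347*I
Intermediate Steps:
I(z) = sqrt(6 + z)
l(S) = -30 (l(S) = 3*(-10) = -30)
r = -5/3 + 1/(-30 + I*sqrt(2)) (r = -5/3 + 1/(-30 + sqrt(6 - 8)) = -5/3 + 1/(-30 + sqrt(-2)) = -5/3 + 1/(-30 + I*sqrt(2)) ≈ -1.6999 - 0.0015679*I)
((-16 - 44) + r)**2 = ((-16 - 44) + (-2300/1353 - I*sqrt(2)/902))**2 = (-60 + (-2300/1353 - I*sqrt(2)/902))**2 = (-83480/1353 - I*sqrt(2)/902)**2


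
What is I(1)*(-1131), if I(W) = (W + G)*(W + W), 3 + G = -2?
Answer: 9048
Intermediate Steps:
G = -5 (G = -3 - 2 = -5)
I(W) = 2*W*(-5 + W) (I(W) = (W - 5)*(W + W) = (-5 + W)*(2*W) = 2*W*(-5 + W))
I(1)*(-1131) = (2*1*(-5 + 1))*(-1131) = (2*1*(-4))*(-1131) = -8*(-1131) = 9048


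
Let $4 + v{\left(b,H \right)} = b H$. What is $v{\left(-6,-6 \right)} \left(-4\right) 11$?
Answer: $-1408$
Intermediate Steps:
$v{\left(b,H \right)} = -4 + H b$ ($v{\left(b,H \right)} = -4 + b H = -4 + H b$)
$v{\left(-6,-6 \right)} \left(-4\right) 11 = \left(-4 - -36\right) \left(-4\right) 11 = \left(-4 + 36\right) \left(-4\right) 11 = 32 \left(-4\right) 11 = \left(-128\right) 11 = -1408$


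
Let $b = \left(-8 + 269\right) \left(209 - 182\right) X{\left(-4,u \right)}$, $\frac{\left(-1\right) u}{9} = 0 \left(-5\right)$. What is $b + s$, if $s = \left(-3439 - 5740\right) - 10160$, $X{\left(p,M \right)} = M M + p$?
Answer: $-47527$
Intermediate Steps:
$u = 0$ ($u = - 9 \cdot 0 \left(-5\right) = \left(-9\right) 0 = 0$)
$X{\left(p,M \right)} = p + M^{2}$ ($X{\left(p,M \right)} = M^{2} + p = p + M^{2}$)
$b = -28188$ ($b = \left(-8 + 269\right) \left(209 - 182\right) \left(-4 + 0^{2}\right) = 261 \cdot 27 \left(-4 + 0\right) = 7047 \left(-4\right) = -28188$)
$s = -19339$ ($s = -9179 - 10160 = -19339$)
$b + s = -28188 - 19339 = -47527$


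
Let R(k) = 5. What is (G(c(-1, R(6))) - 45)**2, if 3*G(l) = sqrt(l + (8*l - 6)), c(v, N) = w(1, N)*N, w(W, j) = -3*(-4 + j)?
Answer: (135 - I*sqrt(141))**2/9 ≈ 2009.3 - 356.23*I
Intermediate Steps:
w(W, j) = 12 - 3*j
c(v, N) = N*(12 - 3*N) (c(v, N) = (12 - 3*N)*N = N*(12 - 3*N))
G(l) = sqrt(-6 + 9*l)/3 (G(l) = sqrt(l + (8*l - 6))/3 = sqrt(l + (-6 + 8*l))/3 = sqrt(-6 + 9*l)/3)
(G(c(-1, R(6))) - 45)**2 = (sqrt(-6 + 9*(3*5*(4 - 1*5)))/3 - 45)**2 = (sqrt(-6 + 9*(3*5*(4 - 5)))/3 - 45)**2 = (sqrt(-6 + 9*(3*5*(-1)))/3 - 45)**2 = (sqrt(-6 + 9*(-15))/3 - 45)**2 = (sqrt(-6 - 135)/3 - 45)**2 = (sqrt(-141)/3 - 45)**2 = ((I*sqrt(141))/3 - 45)**2 = (I*sqrt(141)/3 - 45)**2 = (-45 + I*sqrt(141)/3)**2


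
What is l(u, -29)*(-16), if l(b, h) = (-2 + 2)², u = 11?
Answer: 0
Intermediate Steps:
l(b, h) = 0 (l(b, h) = 0² = 0)
l(u, -29)*(-16) = 0*(-16) = 0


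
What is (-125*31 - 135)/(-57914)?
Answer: 2005/28957 ≈ 0.069241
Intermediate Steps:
(-125*31 - 135)/(-57914) = (-3875 - 135)*(-1/57914) = -4010*(-1/57914) = 2005/28957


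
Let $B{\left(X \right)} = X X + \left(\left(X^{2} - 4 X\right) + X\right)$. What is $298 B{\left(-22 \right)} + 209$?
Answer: $308341$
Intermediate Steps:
$B{\left(X \right)} = - 3 X + 2 X^{2}$ ($B{\left(X \right)} = X^{2} + \left(X^{2} - 3 X\right) = - 3 X + 2 X^{2}$)
$298 B{\left(-22 \right)} + 209 = 298 \left(- 22 \left(-3 + 2 \left(-22\right)\right)\right) + 209 = 298 \left(- 22 \left(-3 - 44\right)\right) + 209 = 298 \left(\left(-22\right) \left(-47\right)\right) + 209 = 298 \cdot 1034 + 209 = 308132 + 209 = 308341$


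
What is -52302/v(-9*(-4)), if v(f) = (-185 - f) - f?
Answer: 52302/257 ≈ 203.51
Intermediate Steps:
v(f) = -185 - 2*f
-52302/v(-9*(-4)) = -52302/(-185 - (-18)*(-4)) = -52302/(-185 - 2*36) = -52302/(-185 - 72) = -52302/(-257) = -52302*(-1/257) = 52302/257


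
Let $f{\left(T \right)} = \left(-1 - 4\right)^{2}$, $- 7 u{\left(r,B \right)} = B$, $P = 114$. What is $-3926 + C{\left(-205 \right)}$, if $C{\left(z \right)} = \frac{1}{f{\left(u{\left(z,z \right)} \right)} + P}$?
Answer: $- \frac{545713}{139} \approx -3926.0$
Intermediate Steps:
$u{\left(r,B \right)} = - \frac{B}{7}$
$f{\left(T \right)} = 25$ ($f{\left(T \right)} = \left(-5\right)^{2} = 25$)
$C{\left(z \right)} = \frac{1}{139}$ ($C{\left(z \right)} = \frac{1}{25 + 114} = \frac{1}{139}$)
$-3926 + C{\left(-205 \right)} = -3926 + \frac{1}{139} = - \frac{545713}{139}$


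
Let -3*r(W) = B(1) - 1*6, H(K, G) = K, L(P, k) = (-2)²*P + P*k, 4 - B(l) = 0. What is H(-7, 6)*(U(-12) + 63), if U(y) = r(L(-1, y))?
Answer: -1337/3 ≈ -445.67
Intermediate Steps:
B(l) = 4 (B(l) = 4 - 1*0 = 4 + 0 = 4)
L(P, k) = 4*P + P*k
r(W) = ⅔ (r(W) = -(4 - 1*6)/3 = -(4 - 6)/3 = -⅓*(-2) = ⅔)
U(y) = ⅔
H(-7, 6)*(U(-12) + 63) = -7*(⅔ + 63) = -7*191/3 = -1337/3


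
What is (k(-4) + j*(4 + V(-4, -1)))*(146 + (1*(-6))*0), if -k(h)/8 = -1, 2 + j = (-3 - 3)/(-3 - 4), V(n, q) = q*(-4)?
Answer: -1168/7 ≈ -166.86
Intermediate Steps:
V(n, q) = -4*q
j = -8/7 (j = -2 + (-3 - 3)/(-3 - 4) = -2 - 6/(-7) = -2 - 6*(-⅐) = -2 + 6/7 = -8/7 ≈ -1.1429)
k(h) = 8 (k(h) = -8*(-1) = 8)
(k(-4) + j*(4 + V(-4, -1)))*(146 + (1*(-6))*0) = (8 - 8*(4 - 4*(-1))/7)*(146 + (1*(-6))*0) = (8 - 8*(4 + 4)/7)*(146 - 6*0) = (8 - 8/7*8)*(146 + 0) = (8 - 64/7)*146 = -8/7*146 = -1168/7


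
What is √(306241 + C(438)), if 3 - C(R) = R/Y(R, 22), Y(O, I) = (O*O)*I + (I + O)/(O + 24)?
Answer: √72773550768090535255993/487475719 ≈ 553.39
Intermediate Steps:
Y(O, I) = I*O² + (I + O)/(24 + O) (Y(O, I) = O²*I + (I + O)/(24 + O) = I*O² + (I + O)/(24 + O))
C(R) = 3 - R*(24 + R)/(22 + R + 22*R³ + 528*R²) (C(R) = 3 - R/((22 + R + 22*R³ + 24*22*R²)/(24 + R)) = 3 - R/((22 + R + 22*R³ + 528*R²)/(24 + R)) = 3 - R*(24 + R)/(22 + R + 22*R³ + 528*R²))
√(306241 + C(438)) = √(306241 + (66 - 21*438 + 66*438³ + 1583*438²)/(22 + 438 + 22*438³ + 528*438²)) = √(306241 + (66 - 9198 + 66*84027672 + 1583*191844)/(22 + 438 + 22*84027672 + 528*191844)) = √(306241 + (66 - 9198 + 5545826352 + 303689052)/(22 + 438 + 1848608784 + 101293632)) = √(306241 + 5849506272/1949902876) = √(306241 + (1/1949902876)*5849506272) = √(306241 + 1462376568/487475719) = √(149286514038847/487475719) = √72773550768090535255993/487475719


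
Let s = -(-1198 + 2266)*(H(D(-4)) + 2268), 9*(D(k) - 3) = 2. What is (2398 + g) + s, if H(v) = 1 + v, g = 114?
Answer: -7272664/3 ≈ -2.4242e+6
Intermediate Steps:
D(k) = 29/9 (D(k) = 3 + (⅑)*2 = 3 + 2/9 = 29/9)
s = -7280200/3 (s = -(-1198 + 2266)*((1 + 29/9) + 2268) = -1068*(38/9 + 2268) = -1068*20450/9 = -1*7280200/3 = -7280200/3 ≈ -2.4267e+6)
(2398 + g) + s = (2398 + 114) - 7280200/3 = 2512 - 7280200/3 = -7272664/3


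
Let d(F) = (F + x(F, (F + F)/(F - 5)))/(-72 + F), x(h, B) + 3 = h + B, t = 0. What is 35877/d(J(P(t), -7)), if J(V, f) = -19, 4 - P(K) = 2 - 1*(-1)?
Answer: 39177684/473 ≈ 82828.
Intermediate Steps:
P(K) = 1 (P(K) = 4 - (2 - 1*(-1)) = 4 - (2 + 1) = 4 - 1*3 = 4 - 3 = 1)
x(h, B) = -3 + B + h (x(h, B) = -3 + (h + B) = -3 + (B + h) = -3 + B + h)
d(F) = (-3 + 2*F + 2*F/(-5 + F))/(-72 + F) (d(F) = (F + (-3 + (F + F)/(F - 5) + F))/(-72 + F) = (F + (-3 + (2*F)/(-5 + F) + F))/(-72 + F) = (F + (-3 + 2*F/(-5 + F) + F))/(-72 + F) = (F + (-3 + F + 2*F/(-5 + F)))/(-72 + F) = (-3 + 2*F + 2*F/(-5 + F))/(-72 + F))
35877/d(J(P(t), -7)) = 35877/(((15 - 11*(-19) + 2*(-19)²)/(360 + (-19)² - 77*(-19)))) = 35877/(((15 + 209 + 2*361)/(360 + 361 + 1463))) = 35877/(((15 + 209 + 722)/2184)) = 35877/(((1/2184)*946)) = 35877/(473/1092) = 35877*(1092/473) = 39177684/473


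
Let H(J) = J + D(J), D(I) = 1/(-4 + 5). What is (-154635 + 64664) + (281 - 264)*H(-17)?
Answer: -90243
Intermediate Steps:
D(I) = 1 (D(I) = 1/1 = 1)
H(J) = 1 + J (H(J) = J + 1 = 1 + J)
(-154635 + 64664) + (281 - 264)*H(-17) = (-154635 + 64664) + (281 - 264)*(1 - 17) = -89971 + 17*(-16) = -89971 - 272 = -90243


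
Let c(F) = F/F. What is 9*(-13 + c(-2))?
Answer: -108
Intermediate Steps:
c(F) = 1
9*(-13 + c(-2)) = 9*(-13 + 1) = 9*(-12) = -108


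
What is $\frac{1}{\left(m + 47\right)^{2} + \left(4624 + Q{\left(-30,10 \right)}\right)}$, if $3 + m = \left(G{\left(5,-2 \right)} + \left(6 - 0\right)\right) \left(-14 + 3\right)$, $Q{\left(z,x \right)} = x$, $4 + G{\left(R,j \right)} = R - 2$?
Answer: $\frac{1}{4755} \approx 0.0002103$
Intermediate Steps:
$G{\left(R,j \right)} = -6 + R$ ($G{\left(R,j \right)} = -4 + \left(R - 2\right) = -4 + \left(-2 + R\right) = -6 + R$)
$m = -58$ ($m = -3 + \left(\left(-6 + 5\right) + \left(6 - 0\right)\right) \left(-14 + 3\right) = -3 + \left(-1 + \left(6 + 0\right)\right) \left(-11\right) = -3 + \left(-1 + 6\right) \left(-11\right) = -3 + 5 \left(-11\right) = -3 - 55 = -58$)
$\frac{1}{\left(m + 47\right)^{2} + \left(4624 + Q{\left(-30,10 \right)}\right)} = \frac{1}{\left(-58 + 47\right)^{2} + \left(4624 + 10\right)} = \frac{1}{\left(-11\right)^{2} + 4634} = \frac{1}{121 + 4634} = \frac{1}{4755}$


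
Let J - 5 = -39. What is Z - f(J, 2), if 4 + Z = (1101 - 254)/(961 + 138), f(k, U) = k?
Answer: 4831/157 ≈ 30.771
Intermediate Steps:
J = -34 (J = 5 - 39 = -34)
Z = -507/157 (Z = -4 + (1101 - 254)/(961 + 138) = -4 + 847/1099 = -4 + 847*(1/1099) = -4 + 121/157 = -507/157 ≈ -3.2293)
Z - f(J, 2) = -507/157 - 1*(-34) = -507/157 + 34 = 4831/157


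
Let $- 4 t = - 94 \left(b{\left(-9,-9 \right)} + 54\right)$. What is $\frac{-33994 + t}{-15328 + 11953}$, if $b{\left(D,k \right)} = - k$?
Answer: $\frac{65027}{6750} \approx 9.6336$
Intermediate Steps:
$t = \frac{2961}{2}$ ($t = - \frac{\left(-94\right) \left(\left(-1\right) \left(-9\right) + 54\right)}{4} = - \frac{\left(-94\right) \left(9 + 54\right)}{4} = - \frac{\left(-94\right) 63}{4} = \left(- \frac{1}{4}\right) \left(-5922\right) = \frac{2961}{2} \approx 1480.5$)
$\frac{-33994 + t}{-15328 + 11953} = \frac{-33994 + \frac{2961}{2}}{-15328 + 11953} = - \frac{65027}{2 \left(-3375\right)} = \left(- \frac{65027}{2}\right) \left(- \frac{1}{3375}\right) = \frac{65027}{6750}$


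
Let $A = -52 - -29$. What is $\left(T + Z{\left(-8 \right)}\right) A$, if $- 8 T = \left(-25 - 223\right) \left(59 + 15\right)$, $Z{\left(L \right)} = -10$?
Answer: $-52532$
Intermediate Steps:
$T = 2294$ ($T = - \frac{\left(-25 - 223\right) \left(59 + 15\right)}{8} = - \frac{\left(-248\right) 74}{8} = \left(- \frac{1}{8}\right) \left(-18352\right) = 2294$)
$A = -23$ ($A = -52 + 29 = -23$)
$\left(T + Z{\left(-8 \right)}\right) A = \left(2294 - 10\right) \left(-23\right) = 2284 \left(-23\right) = -52532$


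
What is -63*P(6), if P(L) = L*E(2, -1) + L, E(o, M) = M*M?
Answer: -756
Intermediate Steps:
E(o, M) = M²
P(L) = 2*L (P(L) = L*(-1)² + L = L*1 + L = L + L = 2*L)
-63*P(6) = -126*6 = -63*12 = -756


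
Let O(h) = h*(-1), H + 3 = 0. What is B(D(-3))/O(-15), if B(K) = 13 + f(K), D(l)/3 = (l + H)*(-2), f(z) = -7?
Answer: ⅖ ≈ 0.40000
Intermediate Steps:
H = -3 (H = -3 + 0 = -3)
D(l) = 18 - 6*l (D(l) = 3*((l - 3)*(-2)) = 3*((-3 + l)*(-2)) = 3*(6 - 2*l) = 18 - 6*l)
O(h) = -h
B(K) = 6 (B(K) = 13 - 7 = 6)
B(D(-3))/O(-15) = 6/((-1*(-15))) = 6/15 = 6*(1/15) = ⅖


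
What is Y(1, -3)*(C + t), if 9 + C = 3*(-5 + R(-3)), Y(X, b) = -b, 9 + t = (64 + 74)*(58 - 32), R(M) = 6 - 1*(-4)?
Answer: 10755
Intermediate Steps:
R(M) = 10 (R(M) = 6 + 4 = 10)
t = 3579 (t = -9 + (64 + 74)*(58 - 32) = -9 + 138*26 = -9 + 3588 = 3579)
C = 6 (C = -9 + 3*(-5 + 10) = -9 + 3*5 = -9 + 15 = 6)
Y(1, -3)*(C + t) = (-1*(-3))*(6 + 3579) = 3*3585 = 10755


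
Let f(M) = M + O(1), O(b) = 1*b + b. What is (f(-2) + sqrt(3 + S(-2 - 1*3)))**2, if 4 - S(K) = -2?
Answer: 9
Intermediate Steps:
S(K) = 6 (S(K) = 4 - 1*(-2) = 4 + 2 = 6)
O(b) = 2*b (O(b) = b + b = 2*b)
f(M) = 2 + M (f(M) = M + 2*1 = M + 2 = 2 + M)
(f(-2) + sqrt(3 + S(-2 - 1*3)))**2 = ((2 - 2) + sqrt(3 + 6))**2 = (0 + sqrt(9))**2 = (0 + 3)**2 = 3**2 = 9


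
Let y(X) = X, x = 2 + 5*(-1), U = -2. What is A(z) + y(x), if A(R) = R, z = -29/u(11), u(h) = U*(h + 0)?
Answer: -37/22 ≈ -1.6818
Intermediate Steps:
u(h) = -2*h (u(h) = -2*(h + 0) = -2*h)
z = 29/22 (z = -29/((-2*11)) = -29/(-22) = -29*(-1/22) = 29/22 ≈ 1.3182)
x = -3 (x = 2 - 5 = -3)
A(z) + y(x) = 29/22 - 3 = -37/22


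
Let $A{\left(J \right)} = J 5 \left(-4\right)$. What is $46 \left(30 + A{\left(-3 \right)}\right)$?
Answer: $4140$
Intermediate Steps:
$A{\left(J \right)} = - 20 J$ ($A{\left(J \right)} = 5 J \left(-4\right) = - 20 J$)
$46 \left(30 + A{\left(-3 \right)}\right) = 46 \left(30 - -60\right) = 46 \left(30 + 60\right) = 46 \cdot 90 = 4140$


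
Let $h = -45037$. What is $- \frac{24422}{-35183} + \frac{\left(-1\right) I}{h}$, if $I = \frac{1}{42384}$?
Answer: $\frac{46617890970959}{67159006502064} \approx 0.69414$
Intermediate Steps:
$I = \frac{1}{42384} \approx 2.3594 \cdot 10^{-5}$
$- \frac{24422}{-35183} + \frac{\left(-1\right) I}{h} = - \frac{24422}{-35183} + \frac{\left(-1\right) \frac{1}{42384}}{-45037} = \left(-24422\right) \left(- \frac{1}{35183}\right) - - \frac{1}{1908848208} = \frac{24422}{35183} + \frac{1}{1908848208} = \frac{46617890970959}{67159006502064}$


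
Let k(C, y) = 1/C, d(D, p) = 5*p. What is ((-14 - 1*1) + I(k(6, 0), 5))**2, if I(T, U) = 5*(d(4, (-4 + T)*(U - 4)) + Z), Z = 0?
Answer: 442225/36 ≈ 12284.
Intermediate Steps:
I(T, U) = 25*(-4 + T)*(-4 + U) (I(T, U) = 5*(5*((-4 + T)*(U - 4)) + 0) = 5*(5*((-4 + T)*(-4 + U)) + 0) = 5*(5*(-4 + T)*(-4 + U) + 0) = 5*(5*(-4 + T)*(-4 + U)) = 25*(-4 + T)*(-4 + U))
((-14 - 1*1) + I(k(6, 0), 5))**2 = ((-14 - 1*1) + (400 - 100/6 - 100*5 + 25*5/6))**2 = ((-14 - 1) + (400 - 100*1/6 - 500 + 25*(1/6)*5))**2 = (-15 + (400 - 50/3 - 500 + 125/6))**2 = (-15 - 575/6)**2 = (-665/6)**2 = 442225/36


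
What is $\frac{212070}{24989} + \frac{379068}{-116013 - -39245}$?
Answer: $\frac{1701914877}{479588888} \approx 3.5487$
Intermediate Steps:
$\frac{212070}{24989} + \frac{379068}{-116013 - -39245} = 212070 \cdot \frac{1}{24989} + \frac{379068}{-116013 + 39245} = \frac{212070}{24989} + \frac{379068}{-76768} = \frac{212070}{24989} + 379068 \left(- \frac{1}{76768}\right) = \frac{212070}{24989} - \frac{94767}{19192} = \frac{1701914877}{479588888}$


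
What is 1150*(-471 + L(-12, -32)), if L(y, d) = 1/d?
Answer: -8666975/16 ≈ -5.4169e+5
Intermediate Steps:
1150*(-471 + L(-12, -32)) = 1150*(-471 + 1/(-32)) = 1150*(-471 - 1/32) = 1150*(-15073/32) = -8666975/16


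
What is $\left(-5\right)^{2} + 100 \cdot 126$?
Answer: $12625$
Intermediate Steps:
$\left(-5\right)^{2} + 100 \cdot 126 = 25 + 12600 = 12625$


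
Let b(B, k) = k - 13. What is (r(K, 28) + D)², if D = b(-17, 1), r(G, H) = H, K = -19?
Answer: 256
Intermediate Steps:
b(B, k) = -13 + k
D = -12 (D = -13 + 1 = -12)
(r(K, 28) + D)² = (28 - 12)² = 16² = 256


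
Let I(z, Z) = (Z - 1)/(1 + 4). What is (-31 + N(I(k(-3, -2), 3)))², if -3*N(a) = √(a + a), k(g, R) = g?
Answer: 43249/45 + 124*√5/15 ≈ 979.57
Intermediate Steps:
I(z, Z) = -⅕ + Z/5 (I(z, Z) = (-1 + Z)/5 = (-1 + Z)*(⅕) = -⅕ + Z/5)
N(a) = -√2*√a/3 (N(a) = -√(a + a)/3 = -√2*√a/3)
(-31 + N(I(k(-3, -2), 3)))² = (-31 - √2*√(-⅕ + (⅕)*3)/3)² = (-31 - √2*√(-⅕ + ⅗)/3)² = (-31 - √2*√(⅖)/3)² = (-31 - √2*√10/5/3)² = (-31 - 2*√5/15)²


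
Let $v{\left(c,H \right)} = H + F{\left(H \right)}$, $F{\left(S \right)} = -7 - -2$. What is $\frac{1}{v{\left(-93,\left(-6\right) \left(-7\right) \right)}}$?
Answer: $\frac{1}{37} \approx 0.027027$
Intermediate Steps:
$F{\left(S \right)} = -5$ ($F{\left(S \right)} = -7 + 2 = -5$)
$v{\left(c,H \right)} = -5 + H$ ($v{\left(c,H \right)} = H - 5 = -5 + H$)
$\frac{1}{v{\left(-93,\left(-6\right) \left(-7\right) \right)}} = \frac{1}{-5 - -42} = \frac{1}{-5 + 42} = \frac{1}{37}$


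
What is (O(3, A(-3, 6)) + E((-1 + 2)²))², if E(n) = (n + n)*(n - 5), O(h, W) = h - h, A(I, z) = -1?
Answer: 64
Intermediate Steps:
O(h, W) = 0
E(n) = 2*n*(-5 + n) (E(n) = (2*n)*(-5 + n) = 2*n*(-5 + n))
(O(3, A(-3, 6)) + E((-1 + 2)²))² = (0 + 2*(-1 + 2)²*(-5 + (-1 + 2)²))² = (0 + 2*1²*(-5 + 1²))² = (0 + 2*1*(-5 + 1))² = (0 + 2*1*(-4))² = (0 - 8)² = (-8)² = 64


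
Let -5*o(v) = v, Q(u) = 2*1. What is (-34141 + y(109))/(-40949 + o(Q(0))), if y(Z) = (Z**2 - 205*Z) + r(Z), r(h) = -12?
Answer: 223085/204747 ≈ 1.0896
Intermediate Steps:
Q(u) = 2
o(v) = -v/5
y(Z) = -12 + Z**2 - 205*Z (y(Z) = (Z**2 - 205*Z) - 12 = -12 + Z**2 - 205*Z)
(-34141 + y(109))/(-40949 + o(Q(0))) = (-34141 + (-12 + 109**2 - 205*109))/(-40949 - 1/5*2) = (-34141 + (-12 + 11881 - 22345))/(-40949 - 2/5) = (-34141 - 10476)/(-204747/5) = -44617*(-5/204747) = 223085/204747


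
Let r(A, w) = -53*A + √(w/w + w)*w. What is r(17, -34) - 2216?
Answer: -3117 - 34*I*√33 ≈ -3117.0 - 195.32*I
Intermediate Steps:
r(A, w) = -53*A + w*√(1 + w) (r(A, w) = -53*A + √(1 + w)*w = -53*A + w*√(1 + w))
r(17, -34) - 2216 = (-53*17 - 34*√(1 - 34)) - 2216 = (-901 - 34*I*√33) - 2216 = -3117 - 34*I*√33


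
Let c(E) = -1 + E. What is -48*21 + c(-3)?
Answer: -1012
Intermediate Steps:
-48*21 + c(-3) = -48*21 + (-1 - 3) = -1008 - 4 = -1012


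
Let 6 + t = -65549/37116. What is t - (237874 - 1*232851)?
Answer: -186721913/37116 ≈ -5030.8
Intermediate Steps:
t = -288245/37116 (t = -6 - 65549/37116 = -288245/37116 ≈ -7.7661)
t - (237874 - 1*232851) = -288245/37116 - (237874 - 1*232851) = -288245/37116 - (237874 - 232851) = -288245/37116 - 1*5023 = -288245/37116 - 5023 = -186721913/37116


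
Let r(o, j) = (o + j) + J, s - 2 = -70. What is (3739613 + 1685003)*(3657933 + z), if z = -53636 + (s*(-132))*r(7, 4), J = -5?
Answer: 19844075294248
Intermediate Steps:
s = -68 (s = 2 - 70 = -68)
r(o, j) = -5 + j + o (r(o, j) = (o + j) - 5 = (j + o) - 5 = -5 + j + o)
z = 220 (z = -53636 + (-68*(-132))*(-5 + 4 + 7) = -53636 + 8976*6 = -53636 + 53856 = 220)
(3739613 + 1685003)*(3657933 + z) = (3739613 + 1685003)*(3657933 + 220) = 5424616*3658153 = 19844075294248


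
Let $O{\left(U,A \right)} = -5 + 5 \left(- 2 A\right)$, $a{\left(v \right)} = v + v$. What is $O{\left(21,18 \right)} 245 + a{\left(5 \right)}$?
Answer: $-45315$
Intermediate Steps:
$a{\left(v \right)} = 2 v$
$O{\left(U,A \right)} = -5 - 10 A$
$O{\left(21,18 \right)} 245 + a{\left(5 \right)} = \left(-5 - 180\right) 245 + 2 \cdot 5 = \left(-5 - 180\right) 245 + 10 = \left(-185\right) 245 + 10 = -45325 + 10 = -45315$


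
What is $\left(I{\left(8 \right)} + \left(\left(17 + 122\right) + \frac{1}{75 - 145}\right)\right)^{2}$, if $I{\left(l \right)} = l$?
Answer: $\frac{105863521}{4900} \approx 21605.0$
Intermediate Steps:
$\left(I{\left(8 \right)} + \left(\left(17 + 122\right) + \frac{1}{75 - 145}\right)\right)^{2} = \left(8 + \left(\left(17 + 122\right) + \frac{1}{75 - 145}\right)\right)^{2} = \left(8 + \left(139 + \frac{1}{-70}\right)\right)^{2} = \left(8 + \left(139 - \frac{1}{70}\right)\right)^{2} = \left(8 + \frac{9729}{70}\right)^{2} = \left(\frac{10289}{70}\right)^{2} = \frac{105863521}{4900}$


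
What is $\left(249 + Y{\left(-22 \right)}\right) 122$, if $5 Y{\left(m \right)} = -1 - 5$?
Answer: $\frac{151158}{5} \approx 30232.0$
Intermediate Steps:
$Y{\left(m \right)} = - \frac{6}{5}$ ($Y{\left(m \right)} = \frac{-1 - 5}{5} = \frac{1}{5} \left(-6\right) = - \frac{6}{5}$)
$\left(249 + Y{\left(-22 \right)}\right) 122 = \left(249 - \frac{6}{5}\right) 122 = \frac{1239}{5} \cdot 122 = \frac{151158}{5}$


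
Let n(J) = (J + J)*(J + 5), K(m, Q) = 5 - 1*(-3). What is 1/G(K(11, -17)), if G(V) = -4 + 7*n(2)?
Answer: 1/192 ≈ 0.0052083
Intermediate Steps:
K(m, Q) = 8 (K(m, Q) = 5 + 3 = 8)
n(J) = 2*J*(5 + J) (n(J) = (2*J)*(5 + J) = 2*J*(5 + J))
G(V) = 192 (G(V) = -4 + 7*(2*2*(5 + 2)) = -4 + 7*(2*2*7) = -4 + 7*28 = -4 + 196 = 192)
1/G(K(11, -17)) = 1/192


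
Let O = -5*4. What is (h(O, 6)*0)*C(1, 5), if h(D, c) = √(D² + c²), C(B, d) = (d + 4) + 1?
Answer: 0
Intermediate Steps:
O = -20
C(B, d) = 5 + d (C(B, d) = (4 + d) + 1 = 5 + d)
(h(O, 6)*0)*C(1, 5) = (√((-20)² + 6²)*0)*(5 + 5) = (√(400 + 36)*0)*10 = (√436*0)*10 = ((2*√109)*0)*10 = 0*10 = 0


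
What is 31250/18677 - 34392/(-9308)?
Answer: 233303596/43461379 ≈ 5.3681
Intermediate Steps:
31250/18677 - 34392/(-9308) = 31250*(1/18677) - 34392*(-1/9308) = 31250/18677 + 8598/2327 = 233303596/43461379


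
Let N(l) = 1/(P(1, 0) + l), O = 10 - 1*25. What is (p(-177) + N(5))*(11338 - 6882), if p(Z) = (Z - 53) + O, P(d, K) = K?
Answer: -5454144/5 ≈ -1.0908e+6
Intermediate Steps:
O = -15 (O = 10 - 25 = -15)
N(l) = 1/l (N(l) = 1/(0 + l) = 1/l)
p(Z) = -68 + Z (p(Z) = (Z - 53) - 15 = (-53 + Z) - 15 = -68 + Z)
(p(-177) + N(5))*(11338 - 6882) = ((-68 - 177) + 1/5)*(11338 - 6882) = (-245 + ⅕)*4456 = -1224/5*4456 = -5454144/5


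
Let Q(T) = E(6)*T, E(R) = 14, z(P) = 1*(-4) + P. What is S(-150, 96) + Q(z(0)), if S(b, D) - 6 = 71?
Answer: 21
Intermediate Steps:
S(b, D) = 77 (S(b, D) = 6 + 71 = 77)
z(P) = -4 + P
Q(T) = 14*T
S(-150, 96) + Q(z(0)) = 77 + 14*(-4 + 0) = 77 + 14*(-4) = 77 - 56 = 21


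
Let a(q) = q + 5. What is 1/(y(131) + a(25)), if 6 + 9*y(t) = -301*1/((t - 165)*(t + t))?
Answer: 80172/2352013 ≈ 0.034087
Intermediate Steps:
a(q) = 5 + q
y(t) = -⅔ - 301/(18*t*(-165 + t)) (y(t) = -⅔ + (-301*1/((t - 165)*(t + t)))/9 = -⅔ + (-301*1/(2*t*(-165 + t)))/9 = -⅔ + (-301/(2*t*(-165 + t)))/9 = -⅔ - 301/(18*t*(-165 + t)))
1/(y(131) + a(25)) = 1/((1/18)*(-301 - 12*131² + 1980*131)/(131*(-165 + 131)) + (5 + 25)) = 1/((1/18)*(1/131)*(-301 - 12*17161 + 259380)/(-34) + 30) = 1/((1/18)*(1/131)*(-1/34)*(-301 - 205932 + 259380) + 30) = 1/((1/18)*(1/131)*(-1/34)*53147 + 30) = 1/(-53147/80172 + 30) = 1/(2352013/80172) = 80172/2352013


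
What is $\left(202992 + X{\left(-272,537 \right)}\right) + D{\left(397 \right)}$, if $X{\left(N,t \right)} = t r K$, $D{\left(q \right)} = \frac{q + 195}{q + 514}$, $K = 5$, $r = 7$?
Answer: $\frac{202048549}{911} \approx 2.2179 \cdot 10^{5}$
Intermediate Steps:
$D{\left(q \right)} = \frac{195 + q}{514 + q}$
$X{\left(N,t \right)} = 35 t$ ($X{\left(N,t \right)} = t 7 \cdot 5 = 7 t 5 = 35 t$)
$\left(202992 + X{\left(-272,537 \right)}\right) + D{\left(397 \right)} = \left(202992 + 35 \cdot 537\right) + \frac{195 + 397}{514 + 397} = \left(202992 + 18795\right) + \frac{1}{911} \cdot 592 = 221787 + \frac{1}{911} \cdot 592 = 221787 + \frac{592}{911} = \frac{202048549}{911}$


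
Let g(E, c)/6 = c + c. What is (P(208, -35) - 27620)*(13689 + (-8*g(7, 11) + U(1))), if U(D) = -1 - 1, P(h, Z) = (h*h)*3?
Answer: 1290534532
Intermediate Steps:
g(E, c) = 12*c (g(E, c) = 6*(c + c) = 6*(2*c) = 12*c)
P(h, Z) = 3*h² (P(h, Z) = h²*3 = 3*h²)
U(D) = -2
(P(208, -35) - 27620)*(13689 + (-8*g(7, 11) + U(1))) = (3*208² - 27620)*(13689 + (-96*11 - 2)) = (3*43264 - 27620)*(13689 + (-8*132 - 2)) = (129792 - 27620)*(13689 + (-1056 - 2)) = 102172*(13689 - 1058) = 102172*12631 = 1290534532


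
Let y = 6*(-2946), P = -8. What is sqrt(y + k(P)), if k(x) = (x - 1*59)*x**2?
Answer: 34*I*sqrt(19) ≈ 148.2*I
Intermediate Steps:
y = -17676
k(x) = x**2*(-59 + x) (k(x) = (x - 59)*x**2 = (-59 + x)*x**2 = x**2*(-59 + x))
sqrt(y + k(P)) = sqrt(-17676 + (-8)**2*(-59 - 8)) = sqrt(-17676 + 64*(-67)) = sqrt(-17676 - 4288) = sqrt(-21964) = 34*I*sqrt(19)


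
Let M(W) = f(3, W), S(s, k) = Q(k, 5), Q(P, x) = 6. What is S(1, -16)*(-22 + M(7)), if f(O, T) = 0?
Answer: -132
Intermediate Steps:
S(s, k) = 6
M(W) = 0
S(1, -16)*(-22 + M(7)) = 6*(-22 + 0) = 6*(-22) = -132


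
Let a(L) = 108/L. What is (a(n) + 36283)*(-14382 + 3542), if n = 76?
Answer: -7473139360/19 ≈ -3.9332e+8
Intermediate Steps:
(a(n) + 36283)*(-14382 + 3542) = (108/76 + 36283)*(-14382 + 3542) = (108*(1/76) + 36283)*(-10840) = (27/19 + 36283)*(-10840) = (689404/19)*(-10840) = -7473139360/19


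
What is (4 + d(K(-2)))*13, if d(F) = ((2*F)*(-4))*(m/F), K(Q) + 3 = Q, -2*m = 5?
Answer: 312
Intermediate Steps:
m = -5/2 (m = -1/2*5 = -5/2 ≈ -2.5000)
K(Q) = -3 + Q
d(F) = 20 (d(F) = ((2*F)*(-4))*(-5/(2*F)) = (-8*F)*(-5/(2*F)) = 20)
(4 + d(K(-2)))*13 = (4 + 20)*13 = 24*13 = 312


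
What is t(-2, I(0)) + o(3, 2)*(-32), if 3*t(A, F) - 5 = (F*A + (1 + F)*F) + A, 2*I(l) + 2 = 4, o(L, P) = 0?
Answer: 1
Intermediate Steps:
I(l) = 1 (I(l) = -1 + (½)*4 = -1 + 2 = 1)
t(A, F) = 5/3 + A/3 + A*F/3 + F*(1 + F)/3 (t(A, F) = 5/3 + ((F*A + (1 + F)*F) + A)/3 = 5/3 + ((A*F + F*(1 + F)) + A)/3 = 5/3 + (A + A*F + F*(1 + F))/3 = 5/3 + (A/3 + A*F/3 + F*(1 + F)/3) = 5/3 + A/3 + A*F/3 + F*(1 + F)/3)
t(-2, I(0)) + o(3, 2)*(-32) = (5/3 + (⅓)*(-2) + (⅓)*1 + (⅓)*1² + (⅓)*(-2)*1) + 0*(-32) = (5/3 - ⅔ + ⅓ + (⅓)*1 - ⅔) + 0 = (5/3 - ⅔ + ⅓ + ⅓ - ⅔) + 0 = 1 + 0 = 1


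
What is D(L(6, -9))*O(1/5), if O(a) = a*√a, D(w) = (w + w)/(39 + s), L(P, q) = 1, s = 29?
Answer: √5/850 ≈ 0.0026307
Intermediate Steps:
D(w) = w/34 (D(w) = (w + w)/(39 + 29) = (2*w)/68 = (2*w)*(1/68) = w/34)
O(a) = a^(3/2)
D(L(6, -9))*O(1/5) = ((1/34)*1)*(1/5)^(3/2) = (⅕)^(3/2)/34 = (√5/25)/34 = √5/850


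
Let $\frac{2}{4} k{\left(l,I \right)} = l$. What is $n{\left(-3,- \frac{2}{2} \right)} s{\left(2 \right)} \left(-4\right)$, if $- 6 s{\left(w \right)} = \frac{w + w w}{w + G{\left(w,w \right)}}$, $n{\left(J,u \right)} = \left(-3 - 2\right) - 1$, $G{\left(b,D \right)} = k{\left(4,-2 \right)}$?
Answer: $- \frac{12}{5} \approx -2.4$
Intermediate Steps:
$k{\left(l,I \right)} = 2 l$
$G{\left(b,D \right)} = 8$ ($G{\left(b,D \right)} = 2 \cdot 4 = 8$)
$n{\left(J,u \right)} = -6$ ($n{\left(J,u \right)} = -5 - 1 = -6$)
$s{\left(w \right)} = - \frac{w + w^{2}}{6 \left(8 + w\right)}$ ($s{\left(w \right)} = - \frac{\left(w + w w\right) \frac{1}{w + 8}}{6} = - \frac{\left(w + w^{2}\right) \frac{1}{8 + w}}{6} = - \frac{\frac{1}{8 + w} \left(w + w^{2}\right)}{6} = - \frac{w + w^{2}}{6 \left(8 + w\right)}$)
$n{\left(-3,- \frac{2}{2} \right)} s{\left(2 \right)} \left(-4\right) = - 6 \left(\left(-1\right) 2 \frac{1}{48 + 6 \cdot 2} \left(1 + 2\right)\right) \left(-4\right) = - 6 \left(\left(-1\right) 2 \frac{1}{48 + 12} \cdot 3\right) \left(-4\right) = - 6 \left(\left(-1\right) 2 \cdot \frac{1}{60} \cdot 3\right) \left(-4\right) = \left(-6\right) \left(- \frac{1}{10}\right) \left(-4\right) = \frac{3}{5} \left(-4\right) = - \frac{12}{5}$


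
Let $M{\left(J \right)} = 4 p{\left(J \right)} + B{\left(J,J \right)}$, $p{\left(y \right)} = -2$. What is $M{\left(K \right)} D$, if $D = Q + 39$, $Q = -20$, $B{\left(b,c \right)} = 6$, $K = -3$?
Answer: $-38$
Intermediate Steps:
$D = 19$ ($D = -20 + 39 = 19$)
$M{\left(J \right)} = -2$ ($M{\left(J \right)} = 4 \left(-2\right) + 6 = -8 + 6 = -2$)
$M{\left(K \right)} D = \left(-2\right) 19 = -38$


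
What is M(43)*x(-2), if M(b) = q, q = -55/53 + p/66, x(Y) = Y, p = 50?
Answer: 980/1749 ≈ 0.56032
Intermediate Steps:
q = -490/1749 (q = -55/53 + 50/66 = -55*1/53 + 50*(1/66) = -55/53 + 25/33 = -490/1749 ≈ -0.28016)
M(b) = -490/1749
M(43)*x(-2) = -490/1749*(-2) = 980/1749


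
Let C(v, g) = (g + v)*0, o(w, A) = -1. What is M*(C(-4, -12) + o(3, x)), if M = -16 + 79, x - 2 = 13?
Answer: -63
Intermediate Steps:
x = 15 (x = 2 + 13 = 15)
M = 63
C(v, g) = 0
M*(C(-4, -12) + o(3, x)) = 63*(0 - 1) = 63*(-1) = -63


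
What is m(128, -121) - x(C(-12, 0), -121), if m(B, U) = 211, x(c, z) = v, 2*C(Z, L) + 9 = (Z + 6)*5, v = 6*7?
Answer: 169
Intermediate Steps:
v = 42
C(Z, L) = 21/2 + 5*Z/2 (C(Z, L) = -9/2 + ((Z + 6)*5)/2 = -9/2 + ((6 + Z)*5)/2 = -9/2 + (30 + 5*Z)/2 = -9/2 + (15 + 5*Z/2) = 21/2 + 5*Z/2)
x(c, z) = 42
m(128, -121) - x(C(-12, 0), -121) = 211 - 1*42 = 211 - 42 = 169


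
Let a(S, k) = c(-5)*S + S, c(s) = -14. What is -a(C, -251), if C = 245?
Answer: 3185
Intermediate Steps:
a(S, k) = -13*S (a(S, k) = -14*S + S = -13*S)
-a(C, -251) = -(-13)*245 = -1*(-3185) = 3185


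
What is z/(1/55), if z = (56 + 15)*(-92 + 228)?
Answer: 531080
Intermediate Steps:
z = 9656 (z = 71*136 = 9656)
z/(1/55) = 9656/(1/55) = 9656*55 = 531080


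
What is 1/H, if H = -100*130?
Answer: -1/13000 ≈ -7.6923e-5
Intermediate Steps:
H = -13000
1/H = 1/(-13000) = -1/13000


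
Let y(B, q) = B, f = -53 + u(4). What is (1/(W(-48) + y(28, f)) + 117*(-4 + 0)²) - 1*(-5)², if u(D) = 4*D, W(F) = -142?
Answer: 210557/114 ≈ 1847.0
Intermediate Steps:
f = -37 (f = -53 + 4*4 = -53 + 16 = -37)
(1/(W(-48) + y(28, f)) + 117*(-4 + 0)²) - 1*(-5)² = (1/(-142 + 28) + 117*(-4 + 0)²) - 1*(-5)² = (1/(-114) + 117*(-4)²) - 1*25 = (-1/114 + 117*16) - 25 = (-1/114 + 1872) - 25 = 213407/114 - 25 = 210557/114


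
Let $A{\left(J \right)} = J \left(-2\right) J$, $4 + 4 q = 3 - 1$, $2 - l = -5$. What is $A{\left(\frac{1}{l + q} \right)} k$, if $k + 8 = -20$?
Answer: $\frac{224}{169} \approx 1.3254$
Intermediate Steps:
$k = -28$ ($k = -8 - 20 = -28$)
$l = 7$ ($l = 2 - -5 = 2 + 5 = 7$)
$q = - \frac{1}{2}$ ($q = -1 + \frac{3 - 1}{4} = -1 + \frac{1}{4} \cdot 2 = -1 + \frac{1}{2} = - \frac{1}{2} \approx -0.5$)
$A{\left(J \right)} = - 2 J^{2}$ ($A{\left(J \right)} = - 2 J J = - 2 J^{2}$)
$A{\left(\frac{1}{l + q} \right)} k = - 2 \left(\frac{1}{7 - \frac{1}{2}}\right)^{2} \left(-28\right) = - 2 \left(\frac{1}{\frac{13}{2}}\right)^{2} \left(-28\right) = - 2 \left(\frac{2}{13}\right)^{2} \left(-28\right) = \left(-2\right) \frac{4}{169} \left(-28\right) = \left(- \frac{8}{169}\right) \left(-28\right) = \frac{224}{169}$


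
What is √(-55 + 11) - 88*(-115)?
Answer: 10120 + 2*I*√11 ≈ 10120.0 + 6.6332*I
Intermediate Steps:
√(-55 + 11) - 88*(-115) = √(-44) + 10120 = 2*I*√11 + 10120 = 10120 + 2*I*√11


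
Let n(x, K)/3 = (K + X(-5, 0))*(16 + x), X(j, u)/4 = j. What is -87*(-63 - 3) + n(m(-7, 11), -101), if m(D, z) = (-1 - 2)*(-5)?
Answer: -5511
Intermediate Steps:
X(j, u) = 4*j
m(D, z) = 15 (m(D, z) = -3*(-5) = 15)
n(x, K) = 3*(-20 + K)*(16 + x) (n(x, K) = 3*((K + 4*(-5))*(16 + x)) = 3*((K - 20)*(16 + x)) = 3*((-20 + K)*(16 + x)) = 3*(-20 + K)*(16 + x))
-87*(-63 - 3) + n(m(-7, 11), -101) = -87*(-63 - 3) + (-960 - 60*15 + 48*(-101) + 3*(-101)*15) = -87*(-66) + (-960 - 900 - 4848 - 4545) = 5742 - 11253 = -5511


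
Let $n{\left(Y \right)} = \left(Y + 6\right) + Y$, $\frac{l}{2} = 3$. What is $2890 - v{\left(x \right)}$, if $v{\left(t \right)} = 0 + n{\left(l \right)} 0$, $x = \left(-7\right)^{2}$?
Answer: $2890$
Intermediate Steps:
$l = 6$ ($l = 2 \cdot 3 = 6$)
$x = 49$
$n{\left(Y \right)} = 6 + 2 Y$ ($n{\left(Y \right)} = \left(6 + Y\right) + Y = 6 + 2 Y$)
$v{\left(t \right)} = 0$ ($v{\left(t \right)} = 0 + \left(6 + 2 \cdot 6\right) 0 = 0 + \left(6 + 12\right) 0 = 0 + 18 \cdot 0 = 0 + 0 = 0$)
$2890 - v{\left(x \right)} = 2890 - 0 = 2890 + 0 = 2890$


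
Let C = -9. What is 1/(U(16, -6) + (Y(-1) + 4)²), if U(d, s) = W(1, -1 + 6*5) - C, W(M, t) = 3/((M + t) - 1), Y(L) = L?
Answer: 29/525 ≈ 0.055238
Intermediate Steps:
W(M, t) = 3/(-1 + M + t)
U(d, s) = 264/29 (U(d, s) = 3/(-1 + 1 + (-1 + 6*5)) - 1*(-9) = 3/(-1 + 1 + (-1 + 30)) + 9 = 3/(-1 + 1 + 29) + 9 = 3/29 + 9 = 264/29)
1/(U(16, -6) + (Y(-1) + 4)²) = 1/(264/29 + (-1 + 4)²) = 1/(264/29 + 3²) = 1/(264/29 + 9) = 1/(525/29) = 29/525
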